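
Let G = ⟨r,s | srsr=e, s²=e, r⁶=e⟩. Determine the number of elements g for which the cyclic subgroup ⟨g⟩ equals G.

⟨g⟩ = G would require ord(g) = |G| = 12, but the maximum element order in G is 6 < 12. So G is not cyclic and no single element generates it: the count is 0.

Answer: 0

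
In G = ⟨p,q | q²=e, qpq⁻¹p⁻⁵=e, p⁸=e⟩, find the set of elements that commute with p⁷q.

⟨p⁷q⟩ ⊆ C_G(p⁷q) since powers of p⁷q commute with p⁷q; so |C_G(p⁷q)| ≥ |⟨p⁷q⟩| = 8.
By orbit–stabilizer, |C_G(p⁷q)| = |G| / |conj. class of p⁷q| = 16 / 2 = 8.
The 8 elements commuting with p⁷q are {e, p², p⁴, p⁶, p⁵q, pq, p⁷q, p³q}.

Answer: {e, p², p⁴, p⁶, p⁵q, pq, p⁷q, p³q}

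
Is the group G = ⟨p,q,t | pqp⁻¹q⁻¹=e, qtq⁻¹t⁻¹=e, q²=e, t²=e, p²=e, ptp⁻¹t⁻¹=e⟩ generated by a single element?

|G| = 8, but the maximum element order in G is 2 < 8. No single element generates all of G, so G is not cyclic.

Answer: No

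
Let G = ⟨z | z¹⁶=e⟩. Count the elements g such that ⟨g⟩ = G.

G is cyclic of order 16. An element generates G iff its order is 16, and a cyclic group of order 16 has exactly φ(16) = 8 such elements.

Answer: 8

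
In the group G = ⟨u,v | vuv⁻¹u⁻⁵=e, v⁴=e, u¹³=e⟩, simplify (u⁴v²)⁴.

Compute successive powers of (u⁴v²), reducing at each step:
  (u⁴v²)²: (u⁴v²) · u⁴ = v²;   (v²) · v² = e
  (u⁴v²)³: e · u⁴ = u⁴;   (u⁴) · v² = u⁴v²
  (u⁴v²)⁴: (u⁴v²) · u⁴ = v²;   (v²) · v² = e

Answer: e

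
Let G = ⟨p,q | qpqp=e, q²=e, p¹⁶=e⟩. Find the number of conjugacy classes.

The conjugacy classes (representative and size) are:
  [e] (size 1), [p¹⁵] (size 2), [p²] (size 2), [p³] (size 2), [p¹²] (size 2), [p⁵] (size 2), [p⁶] (size 2), [p⁷] (size 2), [p⁸] (size 1), [p²q] (size 8), [p¹⁵q] (size 8).
Class equation: 1 + 2 + 2 + 2 + 2 + 2 + 2 + 2 + 1 + 8 + 8 = 32 = |G|. So G has 11 conjugacy classes.

Answer: 11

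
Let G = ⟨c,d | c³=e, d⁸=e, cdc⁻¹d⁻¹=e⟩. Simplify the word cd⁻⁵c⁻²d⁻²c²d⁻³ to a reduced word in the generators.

Multiply left to right, reducing at each step:
  c · d⁻⁵ = cd³
  (cd³) · c⁻² = c²d³
  (c²d³) · d⁻² = c²d
  (c²d) · c² = cd
  (cd) · d⁻³ = cd⁶

Answer: cd⁶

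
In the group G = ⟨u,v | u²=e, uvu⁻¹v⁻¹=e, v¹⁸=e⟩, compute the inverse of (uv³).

The order of (uv³) is 6 (smallest k with (uv³)ᵏ = e), so (uv³)⁻¹ = (uv³)⁵ = uv¹⁵.
Check: (uv³) · (uv¹⁵) → (uv³) · u = v³;   (v³) · v¹⁵ = e, giving e as required.

Answer: uv¹⁵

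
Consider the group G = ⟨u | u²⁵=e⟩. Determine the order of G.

G is generated by a single element, so G is cyclic. The relator gives u²⁵ = e and no smaller power is forced to be e, so the 25 powers {e, u, u², u³, u⁴, u⁵, u⁶, u⁷, u⁸, u⁹, u²², u²³, u²¹, u²⁰, u²⁴, u¹², u¹³, u¹¹, u¹⁰, u¹⁴, u¹⁵, u¹⁶, u¹⁷, u¹⁸, u¹⁹} are distinct. Hence |G| = 25.

Answer: 25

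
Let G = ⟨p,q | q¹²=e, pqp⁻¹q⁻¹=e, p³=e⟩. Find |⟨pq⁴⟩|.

|⟨pq⁴⟩| equals the order of pq⁴. Compute successive powers until reaching e:
  (pq⁴)¹ = pq⁴, (pq⁴)² = p²q⁸, (pq⁴)³ = e.
The smallest positive k with (pq⁴)ᵏ = e is 3, so |⟨pq⁴⟩| = 3.

Answer: 3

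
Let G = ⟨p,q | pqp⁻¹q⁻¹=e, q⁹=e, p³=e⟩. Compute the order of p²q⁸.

Compute successive powers until reaching e:
  (p²q⁸)¹ = p²q⁸, (p²q⁸)² = pq⁷, (p²q⁸)³ = q⁶, (p²q⁸)⁴ = p²q⁵, (p²q⁸)⁵ = pq⁴, (p²q⁸)⁶ = q³, (p²q⁸)⁷ = p²q², (p²q⁸)⁸ = pq, (p²q⁸)⁹ = e.
The smallest positive k with (p²q⁸)ᵏ = e is 9.

Answer: 9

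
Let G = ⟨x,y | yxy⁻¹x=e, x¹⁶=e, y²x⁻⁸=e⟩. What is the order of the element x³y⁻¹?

Compute successive powers until reaching e:
  (x³y⁻¹)¹ = x³y⁻¹, (x³y⁻¹)² = x⁸, (x³y⁻¹)³ = x³y, (x³y⁻¹)⁴ = e.
The smallest positive k with (x³y⁻¹)ᵏ = e is 4.

Answer: 4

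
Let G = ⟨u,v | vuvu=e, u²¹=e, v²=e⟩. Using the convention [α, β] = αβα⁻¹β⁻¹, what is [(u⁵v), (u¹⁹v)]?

[(u⁵v), (u¹⁹v)] = (u⁵v)·(u¹⁹v)·(u⁵v)⁻¹·(u¹⁹v)⁻¹.
  (u⁵v) · (u¹⁹v) = u⁷
  (u⁷) · (u⁵v) = u¹²v
  (u¹²v) · (u¹⁹v) = u¹⁴

Answer: u¹⁴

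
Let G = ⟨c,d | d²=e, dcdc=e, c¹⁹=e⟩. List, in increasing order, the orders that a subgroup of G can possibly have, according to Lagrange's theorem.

|G| = 38 = 2 · 19. By Lagrange's theorem the order of any subgroup divides 38; the divisors of 38 are 1, 2, 19, 38.

Answer: 1, 2, 19, 38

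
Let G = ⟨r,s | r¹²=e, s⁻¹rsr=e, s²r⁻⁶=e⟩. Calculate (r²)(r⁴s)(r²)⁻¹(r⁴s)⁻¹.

[(r²), (r⁴s)] = (r²)·(r⁴s)·(r²)⁻¹·(r⁴s)⁻¹.
  (r²) · (r⁴s) = s⁻¹
  (s⁻¹) · (r¹⁰) = r²s⁻¹
  (r²s⁻¹) · (r⁴s⁻¹) = r⁴

Answer: r⁴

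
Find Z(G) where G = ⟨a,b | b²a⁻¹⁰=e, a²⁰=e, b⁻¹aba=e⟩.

An element z ∈ Z(G) iff z commutes with every generator.
For example a¹⁰ is central: (a¹⁰)·a = a¹¹ = a·(a¹⁰); (a¹⁰)·b = b⁻¹ = b·(a¹⁰).
Whereas a ∉ Z(G) since a·b = ab ≠ a⁹b⁻¹ = b·a.
Checking each of the 40 elements this way gives Z(G) = {e, a¹⁰}, of order 2.

Answer: {e, a¹⁰}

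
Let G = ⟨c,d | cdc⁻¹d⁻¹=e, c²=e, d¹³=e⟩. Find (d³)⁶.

Compute successive powers of (d³), reducing at each step:
  (d³)²: (d³) · d³ = d⁶
  (d³)³: (d⁶) · d³ = d⁹
  (d³)⁴: (d⁹) · d³ = d¹²
  (d³)⁵: (d¹²) · d³ = d²
  (d³)⁶: (d²) · d³ = d⁵

Answer: d⁵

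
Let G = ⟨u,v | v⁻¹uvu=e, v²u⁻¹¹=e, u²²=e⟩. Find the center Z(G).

An element z ∈ Z(G) iff z commutes with every generator.
For example u¹¹ is central: (u¹¹)·u = u¹² = u·(u¹¹); (u¹¹)·v = v⁻¹ = v·(u¹¹).
Whereas u ∉ Z(G) since u·v = uv ≠ u¹⁰v⁻¹ = v·u.
Checking each of the 44 elements this way gives Z(G) = {e, u¹¹}, of order 2.

Answer: {e, u¹¹}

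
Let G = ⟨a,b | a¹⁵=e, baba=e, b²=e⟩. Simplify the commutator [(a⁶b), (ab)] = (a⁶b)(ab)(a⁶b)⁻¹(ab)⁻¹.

[(a⁶b), (ab)] = (a⁶b)·(ab)·(a⁶b)⁻¹·(ab)⁻¹.
  (a⁶b) · (ab) = a⁵
  (a⁵) · (a⁶b) = a¹¹b
  (a¹¹b) · (ab) = a¹⁰

Answer: a¹⁰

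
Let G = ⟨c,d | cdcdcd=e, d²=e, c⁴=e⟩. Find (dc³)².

Compute successive powers of (dc³), reducing at each step:
  (dc³)²: (dc³) · d = cdc;   (cdc) · c³ = cd

Answer: cd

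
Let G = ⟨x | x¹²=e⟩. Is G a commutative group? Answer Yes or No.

G has a single generator, so G is cyclic and hence abelian.

Answer: Yes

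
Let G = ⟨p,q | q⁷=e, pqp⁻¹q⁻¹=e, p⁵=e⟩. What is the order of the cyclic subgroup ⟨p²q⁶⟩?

|⟨p²q⁶⟩| equals the order of p²q⁶. Compute successive powers until reaching e:
  (p²q⁶)¹ = p²q⁶, (p²q⁶)² = p⁴q⁵, (p²q⁶)³ = pq⁴, (p²q⁶)⁴ = p³q³, (p²q⁶)⁵ = q², (p²q⁶)⁶ = p²q, (p²q⁶)⁷ = p⁴, (p²q⁶)⁸ = pq⁶, (p²q⁶)⁹ = p³q⁵, (p²q⁶)¹⁰ = q⁴, (p²q⁶)¹¹ = p²q³, (p²q⁶)¹² = p⁴q², (p²q⁶)¹³ = pq, (p²q⁶)¹⁴ = p³, (p²q⁶)¹⁵ = q⁶, (p²q⁶)¹⁶ = p²q⁵, (p²q⁶)¹⁷ = p⁴q⁴, (p²q⁶)¹⁸ = pq³, (p²q⁶)¹⁹ = p³q², (p²q⁶)²⁰ = q, (p²q⁶)²¹ = p², (p²q⁶)²² = p⁴q⁶, (p²q⁶)²³ = pq⁵, (p²q⁶)²⁴ = p³q⁴, (p²q⁶)²⁵ = q³, (p²q⁶)²⁶ = p²q², (p²q⁶)²⁷ = p⁴q, (p²q⁶)²⁸ = p, (p²q⁶)²⁹ = p³q⁶, (p²q⁶)³⁰ = q⁵, (p²q⁶)³¹ = p²q⁴, (p²q⁶)³² = p⁴q³, (p²q⁶)³³ = pq², (p²q⁶)³⁴ = p³q, (p²q⁶)³⁵ = e.
The smallest positive k with (p²q⁶)ᵏ = e is 35, so |⟨p²q⁶⟩| = 35.

Answer: 35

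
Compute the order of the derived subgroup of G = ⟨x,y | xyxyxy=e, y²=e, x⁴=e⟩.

G' = [G, G] is generated by all commutators. The generator-pair commutators are: [x, y] = x²yx.
The subgroup they normally generate is {e, x², xy, yx³, x²yx, x³y, x²yx³, yx, xyx², yx²y, x²yx²y, x³yx²}, of order 12.
Check: |G/G'| = 24/12 = 2 is the order of the abelianisation.

Answer: 12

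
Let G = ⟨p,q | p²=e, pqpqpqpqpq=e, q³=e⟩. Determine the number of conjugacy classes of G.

The conjugacy classes (representative and size) are:
  [e] (size 1), [pqpq²pqpq²p] (size 15), [qpqpq²p] (size 20), [pq²pq²p] (size 12), [q²pqpq²] (size 12).
Class equation: 1 + 15 + 20 + 12 + 12 = 60 = |G|. So G has 5 conjugacy classes.

Answer: 5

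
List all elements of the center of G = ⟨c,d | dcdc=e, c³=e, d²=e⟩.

An element z ∈ Z(G) iff z commutes with every generator.
For example e is central: e·c = c = c·e; e·d = d = d·e.
Whereas c ∉ Z(G) since c·d = cd ≠ c²d = d·c.
Checking each of the 6 elements this way gives Z(G) = {e}, of order 1.

Answer: {e}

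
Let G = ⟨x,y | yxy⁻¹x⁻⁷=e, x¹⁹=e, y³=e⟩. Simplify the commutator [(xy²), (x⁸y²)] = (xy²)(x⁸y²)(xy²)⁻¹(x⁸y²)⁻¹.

[(xy²), (x⁸y²)] = (xy²)·(x⁸y²)·(xy²)⁻¹·(x⁸y²)⁻¹.
  (xy²) · (x⁸y²) = x¹³y
  (x¹³y) · (x¹²y) = x²y²
  (x²y²) · (xy) = x¹³

Answer: x¹³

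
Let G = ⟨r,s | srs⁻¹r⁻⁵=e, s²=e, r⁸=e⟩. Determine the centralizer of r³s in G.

⟨r³s⟩ ⊆ C_G(r³s) since powers of r³s commute with r³s; so |C_G(r³s)| ≥ |⟨r³s⟩| = 8.
By orbit–stabilizer, |C_G(r³s)| = |G| / |conj. class of r³s| = 16 / 2 = 8.
The 8 elements commuting with r³s are {e, r², r⁴, r⁶, r⁵s, rs, r⁷s, r³s}.

Answer: {e, r², r⁴, r⁶, r⁵s, rs, r⁷s, r³s}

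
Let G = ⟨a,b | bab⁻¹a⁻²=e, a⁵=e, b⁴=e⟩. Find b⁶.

Compute successive powers of b, reducing at each step:
  b²: b · b = b²
  b³: (b²) · b = b³
  b⁴: (b³) · b = e
  b⁵: e · b = b
  b⁶: b · b = b²

Answer: b²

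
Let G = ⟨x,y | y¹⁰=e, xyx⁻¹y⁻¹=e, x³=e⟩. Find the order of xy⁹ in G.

Compute successive powers until reaching e:
  (xy⁹)¹ = xy⁹, (xy⁹)² = x²y⁸, (xy⁹)³ = y⁷, (xy⁹)⁴ = xy⁶, (xy⁹)⁵ = x²y⁵, (xy⁹)⁶ = y⁴, (xy⁹)⁷ = xy³, (xy⁹)⁸ = x²y², (xy⁹)⁹ = y, (xy⁹)¹⁰ = x, (xy⁹)¹¹ = x²y⁹, (xy⁹)¹² = y⁸, (xy⁹)¹³ = xy⁷, (xy⁹)¹⁴ = x²y⁶, (xy⁹)¹⁵ = y⁵, (xy⁹)¹⁶ = xy⁴, (xy⁹)¹⁷ = x²y³, (xy⁹)¹⁸ = y², (xy⁹)¹⁹ = xy, (xy⁹)²⁰ = x², (xy⁹)²¹ = y⁹, (xy⁹)²² = xy⁸, (xy⁹)²³ = x²y⁷, (xy⁹)²⁴ = y⁶, (xy⁹)²⁵ = xy⁵, (xy⁹)²⁶ = x²y⁴, (xy⁹)²⁷ = y³, (xy⁹)²⁸ = xy², (xy⁹)²⁹ = x²y, (xy⁹)³⁰ = e.
The smallest positive k with (xy⁹)ᵏ = e is 30.

Answer: 30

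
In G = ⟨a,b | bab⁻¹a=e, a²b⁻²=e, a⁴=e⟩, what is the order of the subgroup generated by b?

|⟨b⟩| equals the order of b. Compute successive powers until reaching e:
  b¹ = b, b² = a², b³ = b⁻¹, b⁴ = e.
The smallest positive k with bᵏ = e is 4, so |⟨b⟩| = 4.

Answer: 4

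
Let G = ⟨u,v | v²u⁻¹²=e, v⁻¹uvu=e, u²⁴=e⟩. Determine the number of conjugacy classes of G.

The conjugacy classes (representative and size) are:
  [e] (size 1), [u] (size 2), [u²] (size 2), [u³] (size 2), [u⁴] (size 2), [u⁵] (size 2), [u¹⁸] (size 2), [u⁷] (size 2), [u¹⁶] (size 2), [u¹⁵] (size 2), [u¹⁴] (size 2), [u¹³] (size 2), [u¹²] (size 1), [u⁶v] (size 12), [u⁵v⁻¹] (size 12).
Class equation: 1 + 2 + 2 + 2 + 2 + 2 + 2 + 2 + 2 + 2 + 2 + 2 + 1 + 12 + 12 = 48 = |G|. So G has 15 conjugacy classes.

Answer: 15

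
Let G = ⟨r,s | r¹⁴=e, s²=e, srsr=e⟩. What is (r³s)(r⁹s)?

Compute (r³s) · (r⁹s) by multiplying left to right and reducing via the relations at each step:
  (r³s) · r⁹ = r⁸s
  (r⁸s) · s = r⁸

Answer: r⁸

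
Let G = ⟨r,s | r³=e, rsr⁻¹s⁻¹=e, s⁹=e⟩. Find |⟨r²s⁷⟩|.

|⟨r²s⁷⟩| equals the order of r²s⁷. Compute successive powers until reaching e:
  (r²s⁷)¹ = r²s⁷, (r²s⁷)² = rs⁵, (r²s⁷)³ = s³, (r²s⁷)⁴ = r²s, (r²s⁷)⁵ = rs⁸, (r²s⁷)⁶ = s⁶, (r²s⁷)⁷ = r²s⁴, (r²s⁷)⁸ = rs², (r²s⁷)⁹ = e.
The smallest positive k with (r²s⁷)ᵏ = e is 9, so |⟨r²s⁷⟩| = 9.

Answer: 9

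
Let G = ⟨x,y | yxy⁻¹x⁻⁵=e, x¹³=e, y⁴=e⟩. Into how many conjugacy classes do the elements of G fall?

The conjugacy classes (representative and size) are:
  [e] (size 1), [x] (size 4), [x²] (size 4), [x⁹] (size 4), [x¹²y] (size 13), [x⁴y²] (size 13), [x¹²y³] (size 13).
Class equation: 1 + 4 + 4 + 4 + 13 + 13 + 13 = 52 = |G|. So G has 7 conjugacy classes.

Answer: 7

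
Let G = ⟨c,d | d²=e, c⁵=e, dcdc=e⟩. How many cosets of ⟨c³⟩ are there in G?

First find ord(c³) by computing successive powers:
  (c³)¹ = c³, (c³)² = c, (c³)³ = c⁴, (c³)⁴ = c², (c³)⁵ = e.
So |⟨c³⟩| = ord(c³) = 5. With |G| = 10, by Lagrange [G : ⟨c³⟩] = 10/5 = 2.

Answer: 2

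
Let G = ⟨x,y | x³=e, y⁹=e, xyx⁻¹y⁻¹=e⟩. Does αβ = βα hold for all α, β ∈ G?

Each pair of generators commutes: x·y = xy = y·x. Since the generators pairwise commute, every element of G commutes with every other, so G is abelian.

Answer: Yes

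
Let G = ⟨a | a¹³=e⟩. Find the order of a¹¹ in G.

Compute successive powers until reaching e:
  (a¹¹)¹ = a¹¹, (a¹¹)² = a⁹, (a¹¹)³ = a⁷, (a¹¹)⁴ = a⁵, (a¹¹)⁵ = a³, (a¹¹)⁶ = a, (a¹¹)⁷ = a¹², (a¹¹)⁸ = a¹⁰, (a¹¹)⁹ = a⁸, (a¹¹)¹⁰ = a⁶, (a¹¹)¹¹ = a⁴, (a¹¹)¹² = a², (a¹¹)¹³ = e.
The smallest positive k with (a¹¹)ᵏ = e is 13.

Answer: 13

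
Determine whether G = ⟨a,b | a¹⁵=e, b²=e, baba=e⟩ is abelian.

a·b = ab but b·a = a¹⁴b, so a·b ≠ b·a and G is not abelian.

Answer: No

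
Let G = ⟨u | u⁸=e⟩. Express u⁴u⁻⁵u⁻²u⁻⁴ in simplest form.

Multiply left to right, reducing at each step:
  (u⁴) · u⁻⁵ = u⁷
  (u⁷) · u⁻² = u⁵
  (u⁵) · u⁻⁴ = u

Answer: u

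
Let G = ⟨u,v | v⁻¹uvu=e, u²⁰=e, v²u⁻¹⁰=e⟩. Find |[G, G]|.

G' = [G, G] is generated by all commutators. The generator-pair commutators are: [u, v] = u².
The subgroup they normally generate is {e, u², u⁴, u⁶, u⁸, u¹⁰, u¹², u¹⁴, u¹⁶, u¹⁸}, of order 10.
Check: |G/G'| = 40/10 = 4 is the order of the abelianisation.

Answer: 10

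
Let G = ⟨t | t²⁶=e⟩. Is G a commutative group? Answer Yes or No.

G has a single generator, so G is cyclic and hence abelian.

Answer: Yes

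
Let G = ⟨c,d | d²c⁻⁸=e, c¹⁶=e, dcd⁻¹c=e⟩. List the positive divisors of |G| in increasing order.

|G| = 32 = 2⁵. By Lagrange's theorem the order of any subgroup divides 32; the divisors of 32 are 1, 2, 4, 8, 16, 32.

Answer: 1, 2, 4, 8, 16, 32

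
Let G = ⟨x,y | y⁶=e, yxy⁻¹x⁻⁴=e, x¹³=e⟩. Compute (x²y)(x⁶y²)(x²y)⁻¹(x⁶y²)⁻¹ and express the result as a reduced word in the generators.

[(x²y), (x⁶y²)] = (x²y)·(x⁶y²)·(x²y)⁻¹·(x⁶y²)⁻¹.
  (x²y) · (x⁶y²) = y³
  (y³) · (x⁶y⁵) = x⁷y²
  (x⁷y²) · (x¹¹y⁴) = x

Answer: x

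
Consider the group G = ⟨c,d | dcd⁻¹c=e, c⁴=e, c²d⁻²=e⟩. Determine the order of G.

Enumerate words in the generators, reducing via the relations: the distinct elements are
  {c, d, e, cd, c², c³, d⁻¹, cd⁻¹}.
No further products give new elements, so |G| = 8.

Answer: 8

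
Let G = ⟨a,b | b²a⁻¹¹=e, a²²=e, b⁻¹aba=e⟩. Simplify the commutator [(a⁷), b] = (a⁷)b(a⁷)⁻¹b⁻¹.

[(a⁷), b] = (a⁷)·b·(a⁷)⁻¹·b⁻¹.
  (a⁷) · b = a⁷b
  (a⁷b) · (a¹⁵) = a³b⁻¹
  (a³b⁻¹) · (b⁻¹) = a¹⁴

Answer: a¹⁴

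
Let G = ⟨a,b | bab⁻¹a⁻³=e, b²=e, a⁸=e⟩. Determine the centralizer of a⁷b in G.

⟨a⁷b⟩ ⊆ C_G(a⁷b) since powers of a⁷b commute with a⁷b; so |C_G(a⁷b)| ≥ |⟨a⁷b⟩| = 4.
By orbit–stabilizer, |C_G(a⁷b)| = |G| / |conj. class of a⁷b| = 16 / 4 = 4.
The 4 elements commuting with a⁷b are {e, a⁴, a³b, a⁷b}.

Answer: {e, a⁴, a³b, a⁷b}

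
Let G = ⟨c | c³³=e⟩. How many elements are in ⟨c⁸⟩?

|⟨c⁸⟩| equals the order of c⁸. Compute successive powers until reaching e:
  (c⁸)¹ = c⁸, (c⁸)² = c¹⁶, (c⁸)³ = c²⁴, (c⁸)⁴ = c³², (c⁸)⁵ = c⁷, (c⁸)⁶ = c¹⁵, (c⁸)⁷ = c²³, (c⁸)⁸ = c³¹, (c⁸)⁹ = c⁶, (c⁸)¹⁰ = c¹⁴, (c⁸)¹¹ = c²², (c⁸)¹² = c³⁰, (c⁸)¹³ = c⁵, (c⁸)¹⁴ = c¹³, (c⁸)¹⁵ = c²¹, (c⁸)¹⁶ = c²⁹, (c⁸)¹⁷ = c⁴, (c⁸)¹⁸ = c¹², (c⁸)¹⁹ = c²⁰, (c⁸)²⁰ = c²⁸, (c⁸)²¹ = c³, (c⁸)²² = c¹¹, (c⁸)²³ = c¹⁹, (c⁸)²⁴ = c²⁷, (c⁸)²⁵ = c², (c⁸)²⁶ = c¹⁰, (c⁸)²⁷ = c¹⁸, (c⁸)²⁸ = c²⁶, (c⁸)²⁹ = c, (c⁸)³⁰ = c⁹, (c⁸)³¹ = c¹⁷, (c⁸)³² = c²⁵, (c⁸)³³ = e.
The smallest positive k with (c⁸)ᵏ = e is 33, so |⟨c⁸⟩| = 33.

Answer: 33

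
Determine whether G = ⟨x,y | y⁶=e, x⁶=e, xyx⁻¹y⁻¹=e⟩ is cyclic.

|G| = 36, but the maximum element order in G is 6 < 36. No single element generates all of G, so G is not cyclic.

Answer: No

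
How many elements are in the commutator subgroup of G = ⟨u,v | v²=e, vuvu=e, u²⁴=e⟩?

G' = [G, G] is generated by all commutators. The generator-pair commutators are: [u, v] = u².
The subgroup they normally generate is {e, u², u⁴, u⁶, u⁸, u¹⁰, u¹², u¹⁴, u¹⁶, u¹⁸, u²⁰, u²²}, of order 12.
Check: |G/G'| = 48/12 = 4 is the order of the abelianisation.

Answer: 12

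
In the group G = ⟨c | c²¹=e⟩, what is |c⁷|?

Compute successive powers until reaching e:
  (c⁷)¹ = c⁷, (c⁷)² = c¹⁴, (c⁷)³ = e.
The smallest positive k with (c⁷)ᵏ = e is 3.

Answer: 3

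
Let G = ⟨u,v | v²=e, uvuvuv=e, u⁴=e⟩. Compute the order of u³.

Compute successive powers until reaching e:
  (u³)¹ = u³, (u³)² = u², (u³)³ = u, (u³)⁴ = e.
The smallest positive k with (u³)ᵏ = e is 4.

Answer: 4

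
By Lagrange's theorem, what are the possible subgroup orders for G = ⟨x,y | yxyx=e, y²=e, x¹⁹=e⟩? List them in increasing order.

|G| = 38 = 2 · 19. By Lagrange's theorem the order of any subgroup divides 38; the divisors of 38 are 1, 2, 19, 38.

Answer: 1, 2, 19, 38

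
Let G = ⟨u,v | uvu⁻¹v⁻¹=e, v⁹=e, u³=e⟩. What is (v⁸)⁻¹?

The order of (v⁸) is 9 (smallest k with (v⁸)ᵏ = e), so (v⁸)⁻¹ = (v⁸)⁸ = v.
Check: (v⁸) · v → (v⁸) · v = e, giving e as required.

Answer: v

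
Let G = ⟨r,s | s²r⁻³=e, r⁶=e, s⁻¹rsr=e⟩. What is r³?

Compute successive powers of r, reducing at each step:
  r²: r · r = r²
  r³: (r²) · r = r³

Answer: r³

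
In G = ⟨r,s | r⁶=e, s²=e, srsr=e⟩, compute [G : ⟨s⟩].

First find ord(s) by computing successive powers:
  s¹ = s, s² = e.
So |⟨s⟩| = ord(s) = 2. With |G| = 12, by Lagrange [G : ⟨s⟩] = 12/2 = 6.

Answer: 6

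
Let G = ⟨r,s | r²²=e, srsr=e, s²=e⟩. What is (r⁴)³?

Compute successive powers of (r⁴), reducing at each step:
  (r⁴)²: (r⁴) · r⁴ = r⁸
  (r⁴)³: (r⁸) · r⁴ = r¹²

Answer: r¹²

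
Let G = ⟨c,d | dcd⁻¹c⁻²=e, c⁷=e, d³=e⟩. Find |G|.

Enumerate words in the generators, reducing via the relations: the distinct elements are
  {c, d, e, cd, c², c³, c⁴, c⁵, c⁶, d², cd², c²d, c³d, c⁴d, c⁵d, c⁶d, c²d², c³d², c⁴d², c⁵d², c⁶d²}.
No further products give new elements, so |G| = 21.

Answer: 21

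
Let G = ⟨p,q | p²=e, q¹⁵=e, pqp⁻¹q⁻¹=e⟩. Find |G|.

Enumerate words in the generators, reducing via the relations: the distinct elements are
  {e, p, q, pq, q², q³, q⁴, q⁵, q⁶, q⁷, q⁸, q⁹, pq², pq³, pq⁴, pq⁵, pq⁶, pq⁷, pq⁸, pq⁹, q¹², q¹³, q¹¹, q¹⁰, q¹⁴, pq¹², pq¹³, pq¹¹, pq¹⁰, pq¹⁴}.
No further products give new elements, so |G| = 30.

Answer: 30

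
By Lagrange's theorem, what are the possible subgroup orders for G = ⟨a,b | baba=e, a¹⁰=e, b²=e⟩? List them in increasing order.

|G| = 20 = 2² · 5. By Lagrange's theorem the order of any subgroup divides 20; the divisors of 20 are 1, 2, 4, 5, 10, 20.

Answer: 1, 2, 4, 5, 10, 20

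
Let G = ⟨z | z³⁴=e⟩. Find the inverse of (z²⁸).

The order of (z²⁸) is 17 (smallest k with (z²⁸)ᵏ = e), so (z²⁸)⁻¹ = (z²⁸)¹⁶ = z⁶.
Check: (z²⁸) · (z⁶) → (z²⁸) · z⁶ = e, giving e as required.

Answer: z⁶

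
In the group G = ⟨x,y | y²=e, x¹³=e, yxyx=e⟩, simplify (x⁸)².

Compute successive powers of (x⁸), reducing at each step:
  (x⁸)²: (x⁸) · x⁸ = x³

Answer: x³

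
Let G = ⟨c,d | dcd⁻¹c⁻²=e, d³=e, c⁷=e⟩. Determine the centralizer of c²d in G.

⟨c²d⟩ ⊆ C_G(c²d) since powers of c²d commute with c²d; so |C_G(c²d)| ≥ |⟨c²d⟩| = 3.
By orbit–stabilizer, |C_G(c²d)| = |G| / |conj. class of c²d| = 21 / 7 = 3.
The 3 elements commuting with c²d are {e, c²d, c⁶d²}.

Answer: {e, c²d, c⁶d²}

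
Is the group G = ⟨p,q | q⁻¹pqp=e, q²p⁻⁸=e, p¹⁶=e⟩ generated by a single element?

Every cyclic group is abelian. But p·q = pq while q·p = p⁷q⁻¹, so p·q ≠ q·p and G is not abelian. Hence G is not cyclic.

Answer: No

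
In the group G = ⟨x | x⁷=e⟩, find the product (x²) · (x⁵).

Compute (x²) · (x⁵) by multiplying left to right and reducing via the relations at each step:
  (x²) · x⁵ = e

Answer: e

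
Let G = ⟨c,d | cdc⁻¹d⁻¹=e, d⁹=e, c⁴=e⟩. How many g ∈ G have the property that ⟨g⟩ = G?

G is cyclic of order 36. An element generates G iff its order is 36, and a cyclic group of order 36 has exactly φ(36) = 12 such elements.

Answer: 12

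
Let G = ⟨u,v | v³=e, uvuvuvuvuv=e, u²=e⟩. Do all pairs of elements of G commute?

u·v = uv but v·u = vu, so u·v ≠ v·u and G is not abelian.

Answer: No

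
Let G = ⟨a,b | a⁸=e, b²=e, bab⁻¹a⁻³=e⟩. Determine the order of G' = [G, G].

G' = [G, G] is generated by all commutators. The generator-pair commutators are: [a, b] = a⁶.
The subgroup they normally generate is {e, a², a⁴, a⁶}, of order 4.
Check: |G/G'| = 16/4 = 4 is the order of the abelianisation.

Answer: 4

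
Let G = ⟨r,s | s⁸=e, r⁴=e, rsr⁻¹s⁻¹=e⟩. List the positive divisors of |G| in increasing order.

|G| = 32 = 2⁵. By Lagrange's theorem the order of any subgroup divides 32; the divisors of 32 are 1, 2, 4, 8, 16, 32.

Answer: 1, 2, 4, 8, 16, 32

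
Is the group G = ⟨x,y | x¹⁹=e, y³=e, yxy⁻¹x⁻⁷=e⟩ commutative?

x·y = xy but y·x = x⁷y, so x·y ≠ y·x and G is not abelian.

Answer: No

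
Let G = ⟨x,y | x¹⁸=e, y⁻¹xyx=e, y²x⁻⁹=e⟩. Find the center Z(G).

An element z ∈ Z(G) iff z commutes with every generator.
For example x⁹ is central: (x⁹)·x = x¹⁰ = x·(x⁹); (x⁹)·y = y⁻¹ = y·(x⁹).
Whereas x ∉ Z(G) since x·y = xy ≠ x⁸y⁻¹ = y·x.
Checking each of the 36 elements this way gives Z(G) = {e, x⁹}, of order 2.

Answer: {e, x⁹}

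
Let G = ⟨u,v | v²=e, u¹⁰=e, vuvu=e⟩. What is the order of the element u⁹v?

Compute successive powers until reaching e:
  (u⁹v)¹ = u⁹v, (u⁹v)² = e.
The smallest positive k with (u⁹v)ᵏ = e is 2.

Answer: 2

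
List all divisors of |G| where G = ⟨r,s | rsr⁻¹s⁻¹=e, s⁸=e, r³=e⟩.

|G| = 24 = 2³ · 3. By Lagrange's theorem the order of any subgroup divides 24; the divisors of 24 are 1, 2, 3, 4, 6, 8, 12, 24.

Answer: 1, 2, 3, 4, 6, 8, 12, 24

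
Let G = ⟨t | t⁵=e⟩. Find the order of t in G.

Compute successive powers until reaching e:
  t¹ = t, t² = t², t³ = t³, t⁴ = t⁴, t⁵ = e.
The smallest positive k with tᵏ = e is 5.

Answer: 5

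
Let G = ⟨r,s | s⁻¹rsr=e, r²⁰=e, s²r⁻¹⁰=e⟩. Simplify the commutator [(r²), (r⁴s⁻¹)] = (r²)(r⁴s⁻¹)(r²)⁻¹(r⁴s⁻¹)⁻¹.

[(r²), (r⁴s⁻¹)] = (r²)·(r⁴s⁻¹)·(r²)⁻¹·(r⁴s⁻¹)⁻¹.
  (r²) · (r⁴s⁻¹) = r⁶s⁻¹
  (r⁶s⁻¹) · (r¹⁸) = r⁸s⁻¹
  (r⁸s⁻¹) · (r⁴s) = r⁴

Answer: r⁴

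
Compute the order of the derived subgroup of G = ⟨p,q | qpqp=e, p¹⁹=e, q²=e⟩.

G' = [G, G] is generated by all commutators. The generator-pair commutators are: [p, q] = p².
The subgroup they normally generate is {e, p, p², p³, p⁴, p⁵, p⁶, p⁷, p⁸, p⁹, p¹⁰, p¹¹, p¹², p¹³, p¹⁴, p¹⁵, p¹⁶, p¹⁷, p¹⁸}, of order 19.
Check: |G/G'| = 38/19 = 2 is the order of the abelianisation.

Answer: 19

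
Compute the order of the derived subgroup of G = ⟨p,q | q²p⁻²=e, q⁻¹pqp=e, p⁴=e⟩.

G' = [G, G] is generated by all commutators. The generator-pair commutators are: [p, q] = p².
The subgroup they normally generate is {e, p²}, of order 2.
Check: |G/G'| = 8/2 = 4 is the order of the abelianisation.

Answer: 2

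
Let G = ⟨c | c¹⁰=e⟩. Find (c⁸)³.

Compute successive powers of (c⁸), reducing at each step:
  (c⁸)²: (c⁸) · c⁸ = c⁶
  (c⁸)³: (c⁶) · c⁸ = c⁴

Answer: c⁴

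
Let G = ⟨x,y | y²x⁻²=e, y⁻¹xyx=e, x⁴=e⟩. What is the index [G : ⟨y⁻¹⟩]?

First find ord(y⁻¹) by computing successive powers:
  (y⁻¹)¹ = y⁻¹, (y⁻¹)² = x², (y⁻¹)³ = y, (y⁻¹)⁴ = e.
So |⟨y⁻¹⟩| = ord(y⁻¹) = 4. With |G| = 8, by Lagrange [G : ⟨y⁻¹⟩] = 8/4 = 2.

Answer: 2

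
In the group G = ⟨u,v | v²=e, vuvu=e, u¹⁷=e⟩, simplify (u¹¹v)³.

Compute successive powers of (u¹¹v), reducing at each step:
  (u¹¹v)²: (u¹¹v) · u¹¹ = v;   v · v = e
  (u¹¹v)³: e · u¹¹ = u¹¹;   (u¹¹) · v = u¹¹v

Answer: u¹¹v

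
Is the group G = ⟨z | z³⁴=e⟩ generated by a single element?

|G| = 34. The element z has order 34 (its powers give 34 distinct elements), so ⟨z⟩ = G and G is cyclic.

Answer: Yes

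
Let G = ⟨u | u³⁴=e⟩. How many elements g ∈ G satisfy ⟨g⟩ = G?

G is cyclic of order 34. An element generates G iff its order is 34, and a cyclic group of order 34 has exactly φ(34) = 16 such elements.

Answer: 16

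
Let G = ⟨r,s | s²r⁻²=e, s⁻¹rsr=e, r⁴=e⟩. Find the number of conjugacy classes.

The conjugacy classes (representative and size) are:
  [e] (size 1), [r³] (size 2), [r²] (size 1), [s⁻¹] (size 2), [rs⁻¹] (size 2).
Class equation: 1 + 2 + 1 + 2 + 2 = 8 = |G|. So G has 5 conjugacy classes.

Answer: 5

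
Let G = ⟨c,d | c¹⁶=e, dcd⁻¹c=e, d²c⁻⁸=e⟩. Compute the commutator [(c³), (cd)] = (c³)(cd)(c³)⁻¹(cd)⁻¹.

[(c³), (cd)] = (c³)·(cd)·(c³)⁻¹·(cd)⁻¹.
  (c³) · (cd) = c⁴d
  (c⁴d) · (c¹³) = c⁷d
  (c⁷d) · (cd⁻¹) = c⁶

Answer: c⁶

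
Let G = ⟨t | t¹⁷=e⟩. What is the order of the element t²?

Compute successive powers until reaching e:
  (t²)¹ = t², (t²)² = t⁴, (t²)³ = t⁶, (t²)⁴ = t⁸, (t²)⁵ = t¹⁰, (t²)⁶ = t¹², (t²)⁷ = t¹⁴, (t²)⁸ = t¹⁶, (t²)⁹ = t, (t²)¹⁰ = t³, (t²)¹¹ = t⁵, (t²)¹² = t⁷, (t²)¹³ = t⁹, (t²)¹⁴ = t¹¹, (t²)¹⁵ = t¹³, (t²)¹⁶ = t¹⁵, (t²)¹⁷ = e.
The smallest positive k with (t²)ᵏ = e is 17.

Answer: 17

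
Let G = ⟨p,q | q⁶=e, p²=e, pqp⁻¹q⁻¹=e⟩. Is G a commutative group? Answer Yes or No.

Each pair of generators commutes: p·q = pq = q·p. Since the generators pairwise commute, every element of G commutes with every other, so G is abelian.

Answer: Yes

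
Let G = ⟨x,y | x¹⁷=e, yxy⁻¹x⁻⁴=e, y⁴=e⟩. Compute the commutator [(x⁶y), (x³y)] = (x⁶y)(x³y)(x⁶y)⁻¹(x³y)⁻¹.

[(x⁶y), (x³y)] = (x⁶y)·(x³y)·(x⁶y)⁻¹·(x³y)⁻¹.
  (x⁶y) · (x³y) = xy²
  (xy²) · (x⁷y³) = x¹¹y
  (x¹¹y) · (x¹²y³) = x⁸

Answer: x⁸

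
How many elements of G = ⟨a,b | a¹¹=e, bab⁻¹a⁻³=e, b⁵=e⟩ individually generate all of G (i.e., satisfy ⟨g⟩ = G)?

⟨g⟩ = G would require ord(g) = |G| = 55, but the maximum element order in G is 11 < 55. So G is not cyclic and no single element generates it: the count is 0.

Answer: 0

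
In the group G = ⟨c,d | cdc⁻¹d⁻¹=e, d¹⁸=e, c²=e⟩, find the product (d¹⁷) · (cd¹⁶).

Compute (d¹⁷) · (cd¹⁶) by multiplying left to right and reducing via the relations at each step:
  (d¹⁷) · c = cd¹⁷
  (cd¹⁷) · d¹⁶ = cd¹⁵

Answer: cd¹⁵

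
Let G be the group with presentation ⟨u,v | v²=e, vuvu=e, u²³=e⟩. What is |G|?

Enumerate words in the generators, reducing via the relations: the distinct elements are
  {e, u, v, uv, u², u³, u⁴, u⁵, u⁶, u⁷, u⁸, u⁹, u²v, u²², u²¹, u²⁰, u³v, u¹², u¹³, u¹¹, u¹⁰, u¹⁴, u¹⁵, u¹⁶, u¹⁷, u¹⁸, u¹⁹, u⁴v, u⁵v, u⁶v, u⁷v, u⁸v, u⁹v, u²²v, u²¹v, u²⁰v, u¹²v, u¹³v, u¹¹v, u¹⁰v, u¹⁴v, u¹⁵v, u¹⁶v, u¹⁷v, u¹⁸v, u¹⁹v}.
No further products give new elements, so |G| = 46.

Answer: 46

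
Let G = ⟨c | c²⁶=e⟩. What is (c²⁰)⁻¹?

The order of (c²⁰) is 13 (smallest k with (c²⁰)ᵏ = e), so (c²⁰)⁻¹ = (c²⁰)¹² = c⁶.
Check: (c²⁰) · (c⁶) → (c²⁰) · c⁶ = e, giving e as required.

Answer: c⁶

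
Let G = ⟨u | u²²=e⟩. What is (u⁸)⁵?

Compute successive powers of (u⁸), reducing at each step:
  (u⁸)²: (u⁸) · u⁸ = u¹⁶
  (u⁸)³: (u¹⁶) · u⁸ = u²
  (u⁸)⁴: (u²) · u⁸ = u¹⁰
  (u⁸)⁵: (u¹⁰) · u⁸ = u¹⁸

Answer: u¹⁸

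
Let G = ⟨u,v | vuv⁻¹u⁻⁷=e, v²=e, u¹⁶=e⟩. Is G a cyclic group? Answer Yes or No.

Every cyclic group is abelian. But u·v = uv while v·u = u⁷v, so u·v ≠ v·u and G is not abelian. Hence G is not cyclic.

Answer: No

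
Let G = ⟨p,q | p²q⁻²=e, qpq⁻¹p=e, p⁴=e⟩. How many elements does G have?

Enumerate words in the generators, reducing via the relations: the distinct elements are
  {e, p, q, pq, p², p³, q⁻¹, pq⁻¹}.
No further products give new elements, so |G| = 8.

Answer: 8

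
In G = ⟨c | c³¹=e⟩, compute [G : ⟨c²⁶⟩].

First find ord(c²⁶) by computing successive powers:
  (c²⁶)¹ = c²⁶, (c²⁶)² = c²¹, (c²⁶)³ = c¹⁶, (c²⁶)⁴ = c¹¹, (c²⁶)⁵ = c⁶, (c²⁶)⁶ = c, (c²⁶)⁷ = c²⁷, (c²⁶)⁸ = c²², (c²⁶)⁹ = c¹⁷, (c²⁶)¹⁰ = c¹², (c²⁶)¹¹ = c⁷, (c²⁶)¹² = c², (c²⁶)¹³ = c²⁸, (c²⁶)¹⁴ = c²³, (c²⁶)¹⁵ = c¹⁸, (c²⁶)¹⁶ = c¹³, (c²⁶)¹⁷ = c⁸, (c²⁶)¹⁸ = c³, (c²⁶)¹⁹ = c²⁹, (c²⁶)²⁰ = c²⁴, (c²⁶)²¹ = c¹⁹, (c²⁶)²² = c¹⁴, (c²⁶)²³ = c⁹, (c²⁶)²⁴ = c⁴, (c²⁶)²⁵ = c³⁰, (c²⁶)²⁶ = c²⁵, (c²⁶)²⁷ = c²⁰, (c²⁶)²⁸ = c¹⁵, (c²⁶)²⁹ = c¹⁰, (c²⁶)³⁰ = c⁵, (c²⁶)³¹ = e.
So |⟨c²⁶⟩| = ord(c²⁶) = 31. With |G| = 31, by Lagrange [G : ⟨c²⁶⟩] = 31/31 = 1.

Answer: 1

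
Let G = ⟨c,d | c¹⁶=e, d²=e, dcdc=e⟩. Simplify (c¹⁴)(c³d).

Compute (c¹⁴) · (c³d) by multiplying left to right and reducing via the relations at each step:
  (c¹⁴) · c³ = c
  c · d = cd

Answer: cd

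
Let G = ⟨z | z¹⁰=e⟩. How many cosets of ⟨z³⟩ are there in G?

First find ord(z³) by computing successive powers:
  (z³)¹ = z³, (z³)² = z⁶, (z³)³ = z⁹, (z³)⁴ = z², (z³)⁵ = z⁵, (z³)⁶ = z⁸, (z³)⁷ = z, (z³)⁸ = z⁴, (z³)⁹ = z⁷, (z³)¹⁰ = e.
So |⟨z³⟩| = ord(z³) = 10. With |G| = 10, by Lagrange [G : ⟨z³⟩] = 10/10 = 1.

Answer: 1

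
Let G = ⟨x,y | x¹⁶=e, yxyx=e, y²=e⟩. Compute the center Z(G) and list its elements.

An element z ∈ Z(G) iff z commutes with every generator.
For example x⁸ is central: (x⁸)·x = x⁹ = x·(x⁸); (x⁸)·y = x⁸y = y·(x⁸).
Whereas x ∉ Z(G) since x·y = xy ≠ x¹⁵y = y·x.
Checking each of the 32 elements this way gives Z(G) = {e, x⁸}, of order 2.

Answer: {e, x⁸}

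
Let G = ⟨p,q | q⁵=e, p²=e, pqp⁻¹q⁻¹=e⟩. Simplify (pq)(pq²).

Compute (pq) · (pq²) by multiplying left to right and reducing via the relations at each step:
  (pq) · p = q
  q · q² = q³

Answer: q³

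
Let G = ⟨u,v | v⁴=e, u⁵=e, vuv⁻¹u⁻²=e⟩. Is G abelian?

u·v = uv but v·u = u²v, so u·v ≠ v·u and G is not abelian.

Answer: No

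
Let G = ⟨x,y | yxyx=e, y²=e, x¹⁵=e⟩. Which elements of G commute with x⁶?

⟨x⁶⟩ ⊆ C_G(x⁶) since powers of x⁶ commute with x⁶; so |C_G(x⁶)| ≥ |⟨x⁶⟩| = 5.
By orbit–stabilizer, |C_G(x⁶)| = |G| / |conj. class of x⁶| = 30 / 2 = 15.
The 15 elements commuting with x⁶ are {e, x, x², x³, x⁴, x⁵, x⁶, x⁷, x⁸, x⁹, x¹⁰, x¹¹, x¹², x¹³, x¹⁴}.

Answer: {e, x, x², x³, x⁴, x⁵, x⁶, x⁷, x⁸, x⁹, x¹⁰, x¹¹, x¹², x¹³, x¹⁴}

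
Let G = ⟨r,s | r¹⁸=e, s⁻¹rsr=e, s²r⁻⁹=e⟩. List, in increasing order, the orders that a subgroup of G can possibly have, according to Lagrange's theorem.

|G| = 36 = 2² · 3². By Lagrange's theorem the order of any subgroup divides 36; the divisors of 36 are 1, 2, 3, 4, 6, 9, 12, 18, 36.

Answer: 1, 2, 3, 4, 6, 9, 12, 18, 36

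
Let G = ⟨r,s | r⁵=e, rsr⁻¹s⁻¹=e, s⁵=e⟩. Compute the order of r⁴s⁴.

Compute successive powers until reaching e:
  (r⁴s⁴)¹ = r⁴s⁴, (r⁴s⁴)² = r³s³, (r⁴s⁴)³ = r²s², (r⁴s⁴)⁴ = rs, (r⁴s⁴)⁵ = e.
The smallest positive k with (r⁴s⁴)ᵏ = e is 5.

Answer: 5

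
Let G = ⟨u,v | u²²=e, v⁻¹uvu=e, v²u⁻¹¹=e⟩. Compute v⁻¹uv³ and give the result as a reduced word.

Multiply left to right, reducing at each step:
  (v⁻¹) · u = u¹⁰v
  (u¹⁰v) · v³ = u¹⁰

Answer: u¹⁰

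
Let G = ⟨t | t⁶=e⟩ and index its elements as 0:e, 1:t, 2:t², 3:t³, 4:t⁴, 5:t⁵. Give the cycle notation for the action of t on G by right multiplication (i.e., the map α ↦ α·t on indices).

(0 1 2 3 4 5)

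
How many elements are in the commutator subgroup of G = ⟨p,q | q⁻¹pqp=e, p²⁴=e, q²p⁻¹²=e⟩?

G' = [G, G] is generated by all commutators. The generator-pair commutators are: [p, q] = p².
The subgroup they normally generate is {e, p², p⁴, p⁶, p⁸, p¹⁰, p¹², p¹⁴, p¹⁶, p¹⁸, p²⁰, p²²}, of order 12.
Check: |G/G'| = 48/12 = 4 is the order of the abelianisation.

Answer: 12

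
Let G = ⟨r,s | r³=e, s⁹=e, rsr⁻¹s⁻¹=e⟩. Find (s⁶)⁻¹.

The order of (s⁶) is 3 (smallest k with (s⁶)ᵏ = e), so (s⁶)⁻¹ = (s⁶)² = s³.
Check: (s⁶) · (s³) → (s⁶) · s³ = e, giving e as required.

Answer: s³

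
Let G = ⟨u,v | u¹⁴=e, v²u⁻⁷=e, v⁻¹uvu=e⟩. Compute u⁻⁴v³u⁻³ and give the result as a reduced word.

Multiply left to right, reducing at each step:
  (u¹⁰) · v³ = u³v
  (u³v) · u⁻³ = u⁶v

Answer: u⁶v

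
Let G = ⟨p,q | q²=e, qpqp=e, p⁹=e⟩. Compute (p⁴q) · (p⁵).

Compute (p⁴q) · (p⁵) by multiplying left to right and reducing via the relations at each step:
  (p⁴q) · p⁵ = p⁸q

Answer: p⁸q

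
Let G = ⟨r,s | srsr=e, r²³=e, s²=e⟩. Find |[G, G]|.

G' = [G, G] is generated by all commutators. The generator-pair commutators are: [r, s] = r².
The subgroup they normally generate is {e, r, r², r³, r⁴, r⁵, r⁶, r⁷, r⁸, r⁹, r¹⁰, r¹¹, r¹², r¹³, r¹⁴, r¹⁵, r¹⁶, r¹⁷, r¹⁸, r¹⁹, r²⁰, r²¹, r²²}, of order 23.
Check: |G/G'| = 46/23 = 2 is the order of the abelianisation.

Answer: 23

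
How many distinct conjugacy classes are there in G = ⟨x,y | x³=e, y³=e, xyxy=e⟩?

The conjugacy classes (representative and size) are:
  [e] (size 1), [yx²] (size 4), [y²x] (size 4), [x²y²] (size 3).
Class equation: 1 + 4 + 4 + 3 = 12 = |G|. So G has 4 conjugacy classes.

Answer: 4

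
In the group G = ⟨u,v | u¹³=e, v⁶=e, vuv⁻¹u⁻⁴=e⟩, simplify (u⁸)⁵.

Compute successive powers of (u⁸), reducing at each step:
  (u⁸)²: (u⁸) · u⁸ = u³
  (u⁸)³: (u³) · u⁸ = u¹¹
  (u⁸)⁴: (u¹¹) · u⁸ = u⁶
  (u⁸)⁵: (u⁶) · u⁸ = u

Answer: u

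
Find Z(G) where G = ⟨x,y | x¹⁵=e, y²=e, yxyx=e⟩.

An element z ∈ Z(G) iff z commutes with every generator.
For example e is central: e·x = x = x·e; e·y = y = y·e.
Whereas x ∉ Z(G) since x·y = xy ≠ x¹⁴y = y·x.
Checking each of the 30 elements this way gives Z(G) = {e}, of order 1.

Answer: {e}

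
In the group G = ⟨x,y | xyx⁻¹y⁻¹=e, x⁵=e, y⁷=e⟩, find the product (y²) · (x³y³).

Compute (y²) · (x³y³) by multiplying left to right and reducing via the relations at each step:
  (y²) · x³ = x³y²
  (x³y²) · y³ = x³y⁵

Answer: x³y⁵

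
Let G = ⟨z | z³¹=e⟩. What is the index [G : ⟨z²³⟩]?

First find ord(z²³) by computing successive powers:
  (z²³)¹ = z²³, (z²³)² = z¹⁵, (z²³)³ = z⁷, (z²³)⁴ = z³⁰, (z²³)⁵ = z²², (z²³)⁶ = z¹⁴, (z²³)⁷ = z⁶, (z²³)⁸ = z²⁹, (z²³)⁹ = z²¹, (z²³)¹⁰ = z¹³, (z²³)¹¹ = z⁵, (z²³)¹² = z²⁸, (z²³)¹³ = z²⁰, (z²³)¹⁴ = z¹², (z²³)¹⁵ = z⁴, (z²³)¹⁶ = z²⁷, (z²³)¹⁷ = z¹⁹, (z²³)¹⁸ = z¹¹, (z²³)¹⁹ = z³, (z²³)²⁰ = z²⁶, (z²³)²¹ = z¹⁸, (z²³)²² = z¹⁰, (z²³)²³ = z², (z²³)²⁴ = z²⁵, (z²³)²⁵ = z¹⁷, (z²³)²⁶ = z⁹, (z²³)²⁷ = z, (z²³)²⁸ = z²⁴, (z²³)²⁹ = z¹⁶, (z²³)³⁰ = z⁸, (z²³)³¹ = e.
So |⟨z²³⟩| = ord(z²³) = 31. With |G| = 31, by Lagrange [G : ⟨z²³⟩] = 31/31 = 1.

Answer: 1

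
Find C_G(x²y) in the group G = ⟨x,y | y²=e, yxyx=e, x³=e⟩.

⟨x²y⟩ ⊆ C_G(x²y) since powers of x²y commute with x²y; so |C_G(x²y)| ≥ |⟨x²y⟩| = 2.
By orbit–stabilizer, |C_G(x²y)| = |G| / |conj. class of x²y| = 6 / 3 = 2.
The 2 elements commuting with x²y are {e, x²y}.

Answer: {e, x²y}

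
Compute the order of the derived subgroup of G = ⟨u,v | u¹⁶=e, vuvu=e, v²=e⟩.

G' = [G, G] is generated by all commutators. The generator-pair commutators are: [u, v] = u².
The subgroup they normally generate is {e, u², u⁴, u⁶, u⁸, u¹⁰, u¹², u¹⁴}, of order 8.
Check: |G/G'| = 32/8 = 4 is the order of the abelianisation.

Answer: 8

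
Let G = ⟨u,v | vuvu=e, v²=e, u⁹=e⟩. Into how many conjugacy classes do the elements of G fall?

The conjugacy classes (representative and size) are:
  [e] (size 1), [u⁸] (size 2), [u⁷] (size 2), [u⁶] (size 2), [u⁵] (size 2), [u⁴v] (size 9).
Class equation: 1 + 2 + 2 + 2 + 2 + 9 = 18 = |G|. So G has 6 conjugacy classes.

Answer: 6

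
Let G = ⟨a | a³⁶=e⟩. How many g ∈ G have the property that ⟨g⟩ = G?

G is cyclic of order 36. An element generates G iff its order is 36, and a cyclic group of order 36 has exactly φ(36) = 12 such elements.

Answer: 12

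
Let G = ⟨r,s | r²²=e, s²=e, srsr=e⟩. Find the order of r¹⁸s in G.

Compute successive powers until reaching e:
  (r¹⁸s)¹ = r¹⁸s, (r¹⁸s)² = e.
The smallest positive k with (r¹⁸s)ᵏ = e is 2.

Answer: 2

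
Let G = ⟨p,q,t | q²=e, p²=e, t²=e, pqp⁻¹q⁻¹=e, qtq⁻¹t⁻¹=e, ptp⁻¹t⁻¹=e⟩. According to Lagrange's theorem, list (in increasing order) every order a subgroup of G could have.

|G| = 8 = 2³. By Lagrange's theorem the order of any subgroup divides 8; the divisors of 8 are 1, 2, 4, 8.

Answer: 1, 2, 4, 8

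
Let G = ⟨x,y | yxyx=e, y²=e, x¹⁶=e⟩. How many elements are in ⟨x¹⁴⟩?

|⟨x¹⁴⟩| equals the order of x¹⁴. Compute successive powers until reaching e:
  (x¹⁴)¹ = x¹⁴, (x¹⁴)² = x¹², (x¹⁴)³ = x¹⁰, (x¹⁴)⁴ = x⁸, (x¹⁴)⁵ = x⁶, (x¹⁴)⁶ = x⁴, (x¹⁴)⁷ = x², (x¹⁴)⁸ = e.
The smallest positive k with (x¹⁴)ᵏ = e is 8, so |⟨x¹⁴⟩| = 8.

Answer: 8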